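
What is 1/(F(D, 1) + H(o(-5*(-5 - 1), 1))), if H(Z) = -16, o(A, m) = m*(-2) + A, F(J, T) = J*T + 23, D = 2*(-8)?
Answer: -⅑ ≈ -0.11111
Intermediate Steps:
D = -16
F(J, T) = 23 + J*T
o(A, m) = A - 2*m (o(A, m) = -2*m + A = A - 2*m)
1/(F(D, 1) + H(o(-5*(-5 - 1), 1))) = 1/((23 - 16*1) - 16) = 1/((23 - 16) - 16) = 1/(7 - 16) = 1/(-9) = -⅑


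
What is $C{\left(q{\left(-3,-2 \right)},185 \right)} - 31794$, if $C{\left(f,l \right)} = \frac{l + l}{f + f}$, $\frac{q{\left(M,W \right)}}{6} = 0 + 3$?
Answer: $- \frac{572107}{18} \approx -31784.0$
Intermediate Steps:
$q{\left(M,W \right)} = 18$ ($q{\left(M,W \right)} = 6 \left(0 + 3\right) = 6 \cdot 3 = 18$)
$C{\left(f,l \right)} = \frac{l}{f}$ ($C{\left(f,l \right)} = \frac{2 l}{2 f} = 2 l \frac{1}{2 f} = \frac{l}{f}$)
$C{\left(q{\left(-3,-2 \right)},185 \right)} - 31794 = \frac{185}{18} - 31794 = - \frac{572107}{18}$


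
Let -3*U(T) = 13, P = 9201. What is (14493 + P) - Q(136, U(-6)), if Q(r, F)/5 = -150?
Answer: 24444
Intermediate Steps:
U(T) = -13/3 (U(T) = -⅓*13 = -13/3)
Q(r, F) = -750 (Q(r, F) = 5*(-150) = -750)
(14493 + P) - Q(136, U(-6)) = (14493 + 9201) - 1*(-750) = 23694 + 750 = 24444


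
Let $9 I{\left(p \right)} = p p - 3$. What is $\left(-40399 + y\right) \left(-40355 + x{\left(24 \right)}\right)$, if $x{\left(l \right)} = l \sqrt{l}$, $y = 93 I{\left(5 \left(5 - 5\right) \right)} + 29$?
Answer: $1630382355 - 1939248 \sqrt{6} \approx 1.6256 \cdot 10^{9}$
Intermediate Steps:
$I{\left(p \right)} = - \frac{1}{3} + \frac{p^{2}}{9}$ ($I{\left(p \right)} = \frac{p p - 3}{9} = \frac{p^{2} - 3}{9} = \frac{-3 + p^{2}}{9} = - \frac{1}{3} + \frac{p^{2}}{9}$)
$y = -2$ ($y = 93 \left(- \frac{1}{3} + \frac{\left(5 \left(5 - 5\right)\right)^{2}}{9}\right) + 29 = 93 \left(- \frac{1}{3} + \frac{\left(5 \cdot 0\right)^{2}}{9}\right) + 29 = 93 \left(- \frac{1}{3} + \frac{0^{2}}{9}\right) + 29 = 93 \left(- \frac{1}{3} + \frac{1}{9} \cdot 0\right) + 29 = 93 \left(- \frac{1}{3} + 0\right) + 29 = 93 \left(- \frac{1}{3}\right) + 29 = -31 + 29 = -2$)
$x{\left(l \right)} = l^{\frac{3}{2}}$
$\left(-40399 + y\right) \left(-40355 + x{\left(24 \right)}\right) = \left(-40399 - 2\right) \left(-40355 + 24^{\frac{3}{2}}\right) = - 40401 \left(-40355 + 48 \sqrt{6}\right) = 1630382355 - 1939248 \sqrt{6}$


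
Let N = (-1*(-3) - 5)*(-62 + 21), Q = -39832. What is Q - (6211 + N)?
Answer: -46125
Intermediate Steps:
N = 82 (N = (3 - 5)*(-41) = -2*(-41) = 82)
Q - (6211 + N) = -39832 - (6211 + 82) = -39832 - 1*6293 = -39832 - 6293 = -46125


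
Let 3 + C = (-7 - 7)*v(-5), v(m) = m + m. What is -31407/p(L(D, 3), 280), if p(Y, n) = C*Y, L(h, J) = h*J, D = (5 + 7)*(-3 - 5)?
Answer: 10469/13152 ≈ 0.79600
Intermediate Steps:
v(m) = 2*m
D = -96 (D = 12*(-8) = -96)
L(h, J) = J*h
C = 137 (C = -3 + (-7 - 7)*(2*(-5)) = -3 - 14*(-10) = -3 + 140 = 137)
p(Y, n) = 137*Y
-31407/p(L(D, 3), 280) = -31407/(137*(3*(-96))) = -31407/(137*(-288)) = -31407/(-39456) = -31407*(-1/39456) = 10469/13152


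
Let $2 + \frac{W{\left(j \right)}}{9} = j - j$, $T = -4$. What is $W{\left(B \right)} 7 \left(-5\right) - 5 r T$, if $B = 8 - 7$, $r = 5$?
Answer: $63000$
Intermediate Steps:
$B = 1$
$W{\left(j \right)} = -18$ ($W{\left(j \right)} = -18 + 9 \left(j - j\right) = -18 + 9 \cdot 0 = -18 + 0 = -18$)
$W{\left(B \right)} 7 \left(-5\right) - 5 r T = - 18 \cdot 7 \left(-5\right) \left(-5\right) 5 \left(-4\right) = - 18 \left(- 35 \left(\left(-25\right) \left(-4\right)\right)\right) = - 18 \left(\left(-35\right) 100\right) = \left(-18\right) \left(-3500\right) = 63000$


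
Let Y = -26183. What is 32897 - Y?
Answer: 59080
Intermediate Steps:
32897 - Y = 32897 - 1*(-26183) = 32897 + 26183 = 59080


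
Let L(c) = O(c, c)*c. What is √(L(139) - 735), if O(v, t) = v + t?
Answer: √37907 ≈ 194.70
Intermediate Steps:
O(v, t) = t + v
L(c) = 2*c² (L(c) = (c + c)*c = (2*c)*c = 2*c²)
√(L(139) - 735) = √(2*139² - 735) = √(2*19321 - 735) = √(38642 - 735) = √37907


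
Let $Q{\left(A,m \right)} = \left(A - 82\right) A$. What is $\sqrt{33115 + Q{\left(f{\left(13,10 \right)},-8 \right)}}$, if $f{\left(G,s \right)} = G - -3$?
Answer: $\sqrt{32059} \approx 179.05$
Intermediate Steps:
$f{\left(G,s \right)} = 3 + G$ ($f{\left(G,s \right)} = G + 3 = 3 + G$)
$Q{\left(A,m \right)} = A \left(-82 + A\right)$ ($Q{\left(A,m \right)} = \left(A - 82\right) A = \left(-82 + A\right) A = A \left(-82 + A\right)$)
$\sqrt{33115 + Q{\left(f{\left(13,10 \right)},-8 \right)}} = \sqrt{33115 + \left(3 + 13\right) \left(-82 + \left(3 + 13\right)\right)} = \sqrt{33115 + 16 \left(-82 + 16\right)} = \sqrt{33115 + 16 \left(-66\right)} = \sqrt{33115 - 1056} = \sqrt{32059}$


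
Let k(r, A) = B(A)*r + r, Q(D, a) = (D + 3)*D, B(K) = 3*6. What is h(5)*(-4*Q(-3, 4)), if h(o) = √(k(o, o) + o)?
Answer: 0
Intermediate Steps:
B(K) = 18
Q(D, a) = D*(3 + D) (Q(D, a) = (3 + D)*D = D*(3 + D))
k(r, A) = 19*r (k(r, A) = 18*r + r = 19*r)
h(o) = 2*√5*√o (h(o) = √(19*o + o) = √(20*o) = 2*√5*√o)
h(5)*(-4*Q(-3, 4)) = (2*√5*√5)*(-(-12)*(3 - 3)) = 10*(-(-12)*0) = 10*(-4*0) = 10*0 = 0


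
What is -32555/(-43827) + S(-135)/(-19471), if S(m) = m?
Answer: 639795050/853355517 ≈ 0.74974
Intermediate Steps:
-32555/(-43827) + S(-135)/(-19471) = -32555/(-43827) - 135/(-19471) = -32555*(-1/43827) - 135*(-1/19471) = 32555/43827 + 135/19471 = 639795050/853355517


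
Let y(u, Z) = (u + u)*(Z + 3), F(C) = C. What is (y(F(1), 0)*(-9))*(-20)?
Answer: 1080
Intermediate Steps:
y(u, Z) = 2*u*(3 + Z) (y(u, Z) = (2*u)*(3 + Z) = 2*u*(3 + Z))
(y(F(1), 0)*(-9))*(-20) = ((2*1*(3 + 0))*(-9))*(-20) = ((2*1*3)*(-9))*(-20) = (6*(-9))*(-20) = -54*(-20) = 1080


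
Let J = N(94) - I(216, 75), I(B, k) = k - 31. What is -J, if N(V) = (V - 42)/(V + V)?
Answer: 2055/47 ≈ 43.723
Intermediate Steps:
N(V) = (-42 + V)/(2*V) (N(V) = (-42 + V)/((2*V)) = (-42 + V)*(1/(2*V)) = (-42 + V)/(2*V))
I(B, k) = -31 + k
J = -2055/47 (J = (½)*(-42 + 94)/94 - (-31 + 75) = (½)*(1/94)*52 - 1*44 = 13/47 - 44 = -2055/47 ≈ -43.723)
-J = -1*(-2055/47) = 2055/47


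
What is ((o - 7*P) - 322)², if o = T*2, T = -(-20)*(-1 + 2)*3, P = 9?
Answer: 70225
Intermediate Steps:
T = 60 (T = -(-20)*3 = -4*(-5)*3 = 20*3 = 60)
o = 120 (o = 60*2 = 120)
((o - 7*P) - 322)² = ((120 - 7*9) - 322)² = ((120 - 63) - 322)² = (57 - 322)² = (-265)² = 70225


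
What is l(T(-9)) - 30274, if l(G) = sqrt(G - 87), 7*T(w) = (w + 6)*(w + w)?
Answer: -30274 + I*sqrt(3885)/7 ≈ -30274.0 + 8.9043*I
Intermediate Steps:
T(w) = 2*w*(6 + w)/7 (T(w) = ((w + 6)*(w + w))/7 = ((6 + w)*(2*w))/7 = (2*w*(6 + w))/7 = 2*w*(6 + w)/7)
l(G) = sqrt(-87 + G)
l(T(-9)) - 30274 = sqrt(-87 + (2/7)*(-9)*(6 - 9)) - 30274 = sqrt(-87 + (2/7)*(-9)*(-3)) - 30274 = sqrt(-87 + 54/7) - 30274 = sqrt(-555/7) - 30274 = I*sqrt(3885)/7 - 30274 = -30274 + I*sqrt(3885)/7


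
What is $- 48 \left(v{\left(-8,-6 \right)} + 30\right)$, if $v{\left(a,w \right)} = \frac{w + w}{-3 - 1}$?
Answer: $-1584$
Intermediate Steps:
$v{\left(a,w \right)} = - \frac{w}{2}$ ($v{\left(a,w \right)} = \frac{2 w}{-4} = 2 w \left(- \frac{1}{4}\right) = - \frac{w}{2}$)
$- 48 \left(v{\left(-8,-6 \right)} + 30\right) = - 48 \left(\left(- \frac{1}{2}\right) \left(-6\right) + 30\right) = - 48 \left(3 + 30\right) = \left(-48\right) 33 = -1584$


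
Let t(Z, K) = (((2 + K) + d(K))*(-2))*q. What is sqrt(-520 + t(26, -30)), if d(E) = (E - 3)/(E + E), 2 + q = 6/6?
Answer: I*sqrt(57490)/10 ≈ 23.977*I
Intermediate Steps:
q = -1 (q = -2 + 6/6 = -2 + 6*(1/6) = -2 + 1 = -1)
d(E) = (-3 + E)/(2*E) (d(E) = (-3 + E)/((2*E)) = (-3 + E)*(1/(2*E)) = (-3 + E)/(2*E))
t(Z, K) = 4 + 2*K + (-3 + K)/K (t(Z, K) = (((2 + K) + (-3 + K)/(2*K))*(-2))*(-1) = ((2 + K + (-3 + K)/(2*K))*(-2))*(-1) = (-4 - 2*K - (-3 + K)/K)*(-1) = 4 + 2*K + (-3 + K)/K)
sqrt(-520 + t(26, -30)) = sqrt(-520 + (5 - 3/(-30) + 2*(-30))) = sqrt(-520 + (5 - 3*(-1/30) - 60)) = sqrt(-520 + (5 + 1/10 - 60)) = sqrt(-520 - 549/10) = sqrt(-5749/10) = I*sqrt(57490)/10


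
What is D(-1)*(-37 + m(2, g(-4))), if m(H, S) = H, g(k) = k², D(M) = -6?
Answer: 210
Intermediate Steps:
D(-1)*(-37 + m(2, g(-4))) = -6*(-37 + 2) = -6*(-35) = 210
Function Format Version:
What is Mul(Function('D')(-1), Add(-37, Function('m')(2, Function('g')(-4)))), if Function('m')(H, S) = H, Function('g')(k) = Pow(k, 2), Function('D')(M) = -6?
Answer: 210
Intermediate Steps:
Mul(Function('D')(-1), Add(-37, Function('m')(2, Function('g')(-4)))) = Mul(-6, Add(-37, 2)) = Mul(-6, -35) = 210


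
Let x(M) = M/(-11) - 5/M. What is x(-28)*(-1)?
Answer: -839/308 ≈ -2.7240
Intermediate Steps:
x(M) = -5/M - M/11 (x(M) = M*(-1/11) - 5/M = -M/11 - 5/M = -5/M - M/11)
x(-28)*(-1) = (-5/(-28) - 1/11*(-28))*(-1) = (-5*(-1/28) + 28/11)*(-1) = (5/28 + 28/11)*(-1) = (839/308)*(-1) = -839/308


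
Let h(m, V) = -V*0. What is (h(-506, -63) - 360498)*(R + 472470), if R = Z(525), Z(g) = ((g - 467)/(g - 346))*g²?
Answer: -36251094873240/179 ≈ -2.0252e+11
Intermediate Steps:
Z(g) = g²*(-467 + g)/(-346 + g) (Z(g) = ((-467 + g)/(-346 + g))*g² = g²*(-467 + g)/(-346 + g))
h(m, V) = 0
R = 15986250/179 (R = 525²*(-467 + 525)/(-346 + 525) = 275625*58/179 = 275625*(1/179)*58 = 15986250/179 ≈ 89309.)
(h(-506, -63) - 360498)*(R + 472470) = (0 - 360498)*(15986250/179 + 472470) = -360498*100558380/179 = -36251094873240/179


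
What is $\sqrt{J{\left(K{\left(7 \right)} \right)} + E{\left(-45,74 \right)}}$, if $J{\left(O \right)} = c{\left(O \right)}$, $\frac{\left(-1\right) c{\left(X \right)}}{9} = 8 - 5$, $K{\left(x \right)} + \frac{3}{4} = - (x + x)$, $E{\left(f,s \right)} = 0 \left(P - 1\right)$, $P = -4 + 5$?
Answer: $3 i \sqrt{3} \approx 5.1962 i$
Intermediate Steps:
$P = 1$
$E{\left(f,s \right)} = 0$ ($E{\left(f,s \right)} = 0 \left(1 - 1\right) = 0 \cdot 0 = 0$)
$K{\left(x \right)} = - \frac{3}{4} - 2 x$ ($K{\left(x \right)} = - \frac{3}{4} - \left(x + x\right) = - \frac{3}{4} - 2 x$)
$c{\left(X \right)} = -27$ ($c{\left(X \right)} = - 9 \left(8 - 5\right) = \left(-9\right) 3 = -27$)
$J{\left(O \right)} = -27$
$\sqrt{J{\left(K{\left(7 \right)} \right)} + E{\left(-45,74 \right)}} = \sqrt{-27 + 0} = \sqrt{-27} = 3 i \sqrt{3}$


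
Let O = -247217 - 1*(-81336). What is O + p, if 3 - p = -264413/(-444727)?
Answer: -73770689719/444727 ≈ -1.6588e+5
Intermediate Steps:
O = -165881 (O = -247217 + 81336 = -165881)
p = 1069768/444727 (p = 3 - (-264413)/(-444727) = 3 - (-264413)*(-1)/444727 = 3 - 1*264413/444727 = 3 - 264413/444727 = 1069768/444727 ≈ 2.4054)
O + p = -165881 + 1069768/444727 = -73770689719/444727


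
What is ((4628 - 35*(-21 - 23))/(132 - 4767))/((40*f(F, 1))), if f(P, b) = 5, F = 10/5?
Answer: -257/38625 ≈ -0.0066537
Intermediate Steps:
F = 2 (F = 10*(⅕) = 2)
((4628 - 35*(-21 - 23))/(132 - 4767))/((40*f(F, 1))) = ((4628 - 35*(-21 - 23))/(132 - 4767))/((40*5)) = ((4628 - 35*(-44))/(-4635))/200 = ((4628 + 1540)*(-1/4635))*(1/200) = (6168*(-1/4635))*(1/200) = -2056/1545*1/200 = -257/38625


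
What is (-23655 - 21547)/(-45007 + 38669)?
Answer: 22601/3169 ≈ 7.1319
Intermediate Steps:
(-23655 - 21547)/(-45007 + 38669) = -45202/(-6338) = -45202*(-1/6338) = 22601/3169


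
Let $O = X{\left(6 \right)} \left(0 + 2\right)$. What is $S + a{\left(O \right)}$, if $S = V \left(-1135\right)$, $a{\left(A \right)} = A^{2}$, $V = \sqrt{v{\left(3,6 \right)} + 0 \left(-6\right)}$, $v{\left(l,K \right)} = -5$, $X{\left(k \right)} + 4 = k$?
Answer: $16 - 1135 i \sqrt{5} \approx 16.0 - 2537.9 i$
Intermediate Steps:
$X{\left(k \right)} = -4 + k$
$O = 4$ ($O = \left(-4 + 6\right) \left(0 + 2\right) = 2 \cdot 2 = 4$)
$V = i \sqrt{5}$ ($V = \sqrt{-5 + 0 \left(-6\right)} = \sqrt{-5 + 0} = \sqrt{-5} = i \sqrt{5} \approx 2.2361 i$)
$S = - 1135 i \sqrt{5}$ ($S = i \sqrt{5} \left(-1135\right) = - 1135 i \sqrt{5} \approx - 2537.9 i$)
$S + a{\left(O \right)} = - 1135 i \sqrt{5} + 4^{2} = - 1135 i \sqrt{5} + 16 = 16 - 1135 i \sqrt{5}$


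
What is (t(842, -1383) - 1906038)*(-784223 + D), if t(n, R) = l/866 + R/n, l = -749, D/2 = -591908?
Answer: 683810584340870502/182293 ≈ 3.7512e+12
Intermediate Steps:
D = -1183816 (D = 2*(-591908) = -1183816)
t(n, R) = -749/866 + R/n
(t(842, -1383) - 1906038)*(-784223 + D) = ((-749/866 - 1383/842) - 1906038)*(-784223 - 1183816) = ((-749/866 - 1383*1/842) - 1906038)*(-1968039) = ((-749/866 - 1383/842) - 1906038)*(-1968039) = (-457084/182293 - 1906038)*(-1968039) = -347457842218/182293*(-1968039) = 683810584340870502/182293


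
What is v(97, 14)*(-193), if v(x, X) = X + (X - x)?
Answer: 13317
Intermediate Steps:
v(x, X) = -x + 2*X
v(97, 14)*(-193) = (-1*97 + 2*14)*(-193) = (-97 + 28)*(-193) = -69*(-193) = 13317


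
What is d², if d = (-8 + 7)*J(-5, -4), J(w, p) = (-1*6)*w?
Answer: 900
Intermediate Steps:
J(w, p) = -6*w
d = -30 (d = (-8 + 7)*(-6*(-5)) = -1*30 = -30)
d² = (-30)² = 900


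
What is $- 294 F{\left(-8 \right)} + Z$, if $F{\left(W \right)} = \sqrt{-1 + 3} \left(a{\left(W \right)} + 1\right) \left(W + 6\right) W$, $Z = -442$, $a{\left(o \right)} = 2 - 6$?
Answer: $-442 + 14112 \sqrt{2} \approx 19515.0$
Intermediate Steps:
$a{\left(o \right)} = -4$ ($a{\left(o \right)} = 2 - 6 = -4$)
$F{\left(W \right)} = W \sqrt{2} \left(-18 - 3 W\right)$ ($F{\left(W \right)} = \sqrt{-1 + 3} \left(-4 + 1\right) \left(W + 6\right) W = \sqrt{2} \left(- 3 \left(6 + W\right)\right) W = \sqrt{2} \left(-18 - 3 W\right) W = W \sqrt{2} \left(-18 - 3 W\right)$)
$- 294 F{\left(-8 \right)} + Z = - 294 \cdot 3 \left(-8\right) \sqrt{2} \left(-6 - -8\right) - 442 = - 294 \cdot 3 \left(-8\right) \sqrt{2} \left(-6 + 8\right) - 442 = - 294 \cdot 3 \left(-8\right) \sqrt{2} \cdot 2 - 442 = - 294 \left(- 48 \sqrt{2}\right) - 442 = 14112 \sqrt{2} - 442 = -442 + 14112 \sqrt{2}$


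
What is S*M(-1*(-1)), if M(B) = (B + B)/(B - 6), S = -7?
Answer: 14/5 ≈ 2.8000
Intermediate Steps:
M(B) = 2*B/(-6 + B) (M(B) = (2*B)/(-6 + B) = 2*B/(-6 + B))
S*M(-1*(-1)) = -14*(-1*(-1))/(-6 - 1*(-1)) = -14/(-6 + 1) = -14/(-5) = -14*(-1)/5 = -7*(-⅖) = 14/5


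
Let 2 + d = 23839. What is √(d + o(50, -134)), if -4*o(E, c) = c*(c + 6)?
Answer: √19549 ≈ 139.82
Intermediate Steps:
d = 23837 (d = -2 + 23839 = 23837)
o(E, c) = -c*(6 + c)/4 (o(E, c) = -c*(c + 6)/4 = -c*(6 + c)/4)
√(d + o(50, -134)) = √(23837 - ¼*(-134)*(6 - 134)) = √(23837 - ¼*(-134)*(-128)) = √(23837 - 4288) = √19549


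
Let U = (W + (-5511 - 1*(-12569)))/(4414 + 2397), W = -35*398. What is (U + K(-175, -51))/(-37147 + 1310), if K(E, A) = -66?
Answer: 456398/244085807 ≈ 0.0018698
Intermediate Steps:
W = -13930
U = -6872/6811 (U = (-13930 + (-5511 - 1*(-12569)))/(4414 + 2397) = (-13930 + (-5511 + 12569))/6811 = (-13930 + 7058)*(1/6811) = -6872*1/6811 = -6872/6811 ≈ -1.0090)
(U + K(-175, -51))/(-37147 + 1310) = (-6872/6811 - 66)/(-37147 + 1310) = -456398/6811/(-35837) = -456398/6811*(-1/35837) = 456398/244085807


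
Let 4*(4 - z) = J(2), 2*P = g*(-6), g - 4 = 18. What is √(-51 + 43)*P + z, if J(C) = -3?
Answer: 19/4 - 132*I*√2 ≈ 4.75 - 186.68*I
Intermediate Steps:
g = 22 (g = 4 + 18 = 22)
P = -66 (P = (22*(-6))/2 = (½)*(-132) = -66)
z = 19/4 (z = 4 - ¼*(-3) = 4 + ¾ = 19/4 ≈ 4.7500)
√(-51 + 43)*P + z = √(-51 + 43)*(-66) + 19/4 = √(-8)*(-66) + 19/4 = (2*I*√2)*(-66) + 19/4 = -132*I*√2 + 19/4 = 19/4 - 132*I*√2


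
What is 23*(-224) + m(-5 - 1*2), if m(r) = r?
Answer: -5159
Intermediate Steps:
23*(-224) + m(-5 - 1*2) = 23*(-224) + (-5 - 1*2) = -5152 + (-5 - 2) = -5152 - 7 = -5159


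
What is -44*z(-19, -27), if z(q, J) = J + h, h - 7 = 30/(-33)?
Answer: 920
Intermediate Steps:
h = 67/11 (h = 7 + 30/(-33) = 7 + 30*(-1/33) = 7 - 10/11 = 67/11 ≈ 6.0909)
z(q, J) = 67/11 + J (z(q, J) = J + 67/11 = 67/11 + J)
-44*z(-19, -27) = -44*(67/11 - 27) = -44*(-230/11) = 920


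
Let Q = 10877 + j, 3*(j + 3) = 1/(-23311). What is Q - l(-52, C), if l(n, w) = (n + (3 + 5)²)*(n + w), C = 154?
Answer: 674853449/69933 ≈ 9650.0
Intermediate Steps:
j = -209800/69933 (j = -3 + (⅓)/(-23311) = -3 + (⅓)*(-1/23311) = -3 - 1/69933 = -209800/69933 ≈ -3.0000)
l(n, w) = (64 + n)*(n + w) (l(n, w) = (n + 8²)*(n + w) = (n + 64)*(n + w) = (64 + n)*(n + w))
Q = 760451441/69933 (Q = 10877 - 209800/69933 = 760451441/69933 ≈ 10874.)
Q - l(-52, C) = 760451441/69933 - ((-52)² + 64*(-52) + 64*154 - 52*154) = 760451441/69933 - (2704 - 3328 + 9856 - 8008) = 760451441/69933 - 1*1224 = 760451441/69933 - 1224 = 674853449/69933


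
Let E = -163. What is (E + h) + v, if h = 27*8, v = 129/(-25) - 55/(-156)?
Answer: 187951/3900 ≈ 48.193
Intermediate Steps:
v = -18749/3900 (v = 129*(-1/25) - 55*(-1/156) = -129/25 + 55/156 = -18749/3900 ≈ -4.8074)
h = 216
(E + h) + v = (-163 + 216) - 18749/3900 = 53 - 18749/3900 = 187951/3900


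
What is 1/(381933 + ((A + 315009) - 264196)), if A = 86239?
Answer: 1/518985 ≈ 1.9268e-6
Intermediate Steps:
1/(381933 + ((A + 315009) - 264196)) = 1/(381933 + ((86239 + 315009) - 264196)) = 1/(381933 + (401248 - 264196)) = 1/(381933 + 137052) = 1/518985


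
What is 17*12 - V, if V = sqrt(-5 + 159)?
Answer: 204 - sqrt(154) ≈ 191.59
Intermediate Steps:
V = sqrt(154) ≈ 12.410
17*12 - V = 17*12 - sqrt(154) = 204 - sqrt(154)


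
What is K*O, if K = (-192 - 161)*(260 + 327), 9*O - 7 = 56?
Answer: -1450477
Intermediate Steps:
O = 7 (O = 7/9 + (1/9)*56 = 7/9 + 56/9 = 7)
K = -207211 (K = -353*587 = -207211)
K*O = -207211*7 = -1450477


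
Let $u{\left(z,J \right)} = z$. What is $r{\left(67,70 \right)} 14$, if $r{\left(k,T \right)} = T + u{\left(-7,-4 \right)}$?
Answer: $882$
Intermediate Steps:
$r{\left(k,T \right)} = -7 + T$ ($r{\left(k,T \right)} = T - 7 = -7 + T$)
$r{\left(67,70 \right)} 14 = \left(-7 + 70\right) 14 = 63 \cdot 14 = 882$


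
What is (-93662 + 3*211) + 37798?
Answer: -55231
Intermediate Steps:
(-93662 + 3*211) + 37798 = (-93662 + 633) + 37798 = -93029 + 37798 = -55231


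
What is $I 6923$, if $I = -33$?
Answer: $-228459$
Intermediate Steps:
$I 6923 = \left(-33\right) 6923 = -228459$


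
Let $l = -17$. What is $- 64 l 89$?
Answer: $96832$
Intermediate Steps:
$- 64 l 89 = \left(-64\right) \left(-17\right) 89 = 1088 \cdot 89 = 96832$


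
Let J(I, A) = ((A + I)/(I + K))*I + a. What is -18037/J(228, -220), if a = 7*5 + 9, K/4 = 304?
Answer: -342703/860 ≈ -398.49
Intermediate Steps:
K = 1216 (K = 4*304 = 1216)
a = 44 (a = 35 + 9 = 44)
J(I, A) = 44 + I*(A + I)/(1216 + I) (J(I, A) = ((A + I)/(I + 1216))*I + 44 = ((A + I)/(1216 + I))*I + 44 = I*(A + I)/(1216 + I) + 44 = 44 + I*(A + I)/(1216 + I))
-18037/J(228, -220) = -18037*(1216 + 228)/(53504 + 228² + 44*228 - 220*228) = -18037*1444/(53504 + 51984 + 10032 - 50160) = -18037/((1/1444)*65360) = -18037/860/19 = -18037*19/860 = -342703/860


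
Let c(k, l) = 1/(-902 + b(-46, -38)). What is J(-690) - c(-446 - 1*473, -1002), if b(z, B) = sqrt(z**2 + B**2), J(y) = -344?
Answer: -139327117/405022 + sqrt(890)/405022 ≈ -344.00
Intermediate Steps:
b(z, B) = sqrt(B**2 + z**2)
c(k, l) = 1/(-902 + 2*sqrt(890)) (c(k, l) = 1/(-902 + sqrt((-38)**2 + (-46)**2)) = 1/(-902 + sqrt(1444 + 2116)) = 1/(-902 + sqrt(3560)) = 1/(-902 + 2*sqrt(890)))
J(-690) - c(-446 - 1*473, -1002) = -344 - (-451/405022 - sqrt(890)/405022) = -344 + (451/405022 + sqrt(890)/405022) = -139327117/405022 + sqrt(890)/405022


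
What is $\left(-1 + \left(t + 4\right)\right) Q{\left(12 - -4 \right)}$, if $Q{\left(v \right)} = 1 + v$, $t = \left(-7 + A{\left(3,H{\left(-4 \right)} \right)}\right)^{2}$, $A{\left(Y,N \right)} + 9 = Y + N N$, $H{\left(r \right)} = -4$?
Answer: $204$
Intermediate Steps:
$A{\left(Y,N \right)} = -9 + Y + N^{2}$ ($A{\left(Y,N \right)} = -9 + \left(Y + N N\right) = -9 + \left(Y + N^{2}\right) = -9 + Y + N^{2}$)
$t = 9$ ($t = \left(-7 + \left(-9 + 3 + \left(-4\right)^{2}\right)\right)^{2} = \left(-7 + \left(-9 + 3 + 16\right)\right)^{2} = \left(-7 + 10\right)^{2} = 3^{2} = 9$)
$\left(-1 + \left(t + 4\right)\right) Q{\left(12 - -4 \right)} = \left(-1 + \left(9 + 4\right)\right) \left(1 + \left(12 - -4\right)\right) = \left(-1 + 13\right) \left(1 + \left(12 + 4\right)\right) = 12 \left(1 + 16\right) = 12 \cdot 17 = 204$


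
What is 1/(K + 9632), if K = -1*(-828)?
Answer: 1/10460 ≈ 9.5602e-5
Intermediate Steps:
K = 828
1/(K + 9632) = 1/(828 + 9632) = 1/10460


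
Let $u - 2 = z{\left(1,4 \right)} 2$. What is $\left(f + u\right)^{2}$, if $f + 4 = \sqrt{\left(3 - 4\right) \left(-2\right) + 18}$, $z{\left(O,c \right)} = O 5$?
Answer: $84 + 32 \sqrt{5} \approx 155.55$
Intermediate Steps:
$z{\left(O,c \right)} = 5 O$
$u = 12$ ($u = 2 + 5 \cdot 1 \cdot 2 = 2 + 5 \cdot 2 = 2 + 10 = 12$)
$f = -4 + 2 \sqrt{5}$ ($f = -4 + \sqrt{\left(3 - 4\right) \left(-2\right) + 18} = -4 + \sqrt{\left(-1\right) \left(-2\right) + 18} = -4 + \sqrt{2 + 18} = -4 + \sqrt{20} = -4 + 2 \sqrt{5} \approx 0.47214$)
$\left(f + u\right)^{2} = \left(\left(-4 + 2 \sqrt{5}\right) + 12\right)^{2} = \left(8 + 2 \sqrt{5}\right)^{2}$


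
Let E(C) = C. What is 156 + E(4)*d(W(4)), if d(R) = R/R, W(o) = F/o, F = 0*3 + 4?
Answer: 160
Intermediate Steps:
F = 4 (F = 0 + 4 = 4)
W(o) = 4/o
d(R) = 1
156 + E(4)*d(W(4)) = 156 + 4*1 = 156 + 4 = 160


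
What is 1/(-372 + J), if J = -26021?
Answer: -1/26393 ≈ -3.7889e-5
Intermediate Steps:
1/(-372 + J) = 1/(-372 - 26021) = 1/(-26393) = -1/26393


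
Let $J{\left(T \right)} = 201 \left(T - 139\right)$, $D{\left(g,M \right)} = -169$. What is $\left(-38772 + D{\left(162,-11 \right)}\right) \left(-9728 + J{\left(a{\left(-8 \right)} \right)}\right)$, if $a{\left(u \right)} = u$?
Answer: $1529407775$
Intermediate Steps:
$J{\left(T \right)} = -27939 + 201 T$ ($J{\left(T \right)} = 201 \left(-139 + T\right) = -27939 + 201 T$)
$\left(-38772 + D{\left(162,-11 \right)}\right) \left(-9728 + J{\left(a{\left(-8 \right)} \right)}\right) = \left(-38772 - 169\right) \left(-9728 + \left(-27939 + 201 \left(-8\right)\right)\right) = - 38941 \left(-9728 - 29547\right) = \left(-38941\right) \left(-39275\right) = 1529407775$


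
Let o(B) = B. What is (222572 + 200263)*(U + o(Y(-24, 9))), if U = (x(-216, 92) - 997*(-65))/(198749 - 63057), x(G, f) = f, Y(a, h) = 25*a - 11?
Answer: -35028883964025/135692 ≈ -2.5815e+8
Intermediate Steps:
Y(a, h) = -11 + 25*a
U = 64897/135692 (U = (92 - 997*(-65))/(198749 - 63057) = (92 + 64805)/135692 = 64897*(1/135692) = 64897/135692 ≈ 0.47827)
(222572 + 200263)*(U + o(Y(-24, 9))) = (222572 + 200263)*(64897/135692 + (-11 + 25*(-24))) = 422835*(64897/135692 + (-11 - 600)) = 422835*(64897/135692 - 611) = 422835*(-82842915/135692) = -35028883964025/135692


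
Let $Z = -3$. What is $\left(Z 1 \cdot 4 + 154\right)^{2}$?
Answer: $20164$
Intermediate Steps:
$\left(Z 1 \cdot 4 + 154\right)^{2} = \left(\left(-3\right) 1 \cdot 4 + 154\right)^{2} = \left(\left(-3\right) 4 + 154\right)^{2} = \left(-12 + 154\right)^{2} = 142^{2} = 20164$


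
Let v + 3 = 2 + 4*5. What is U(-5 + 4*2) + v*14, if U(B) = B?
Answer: 269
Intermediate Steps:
v = 19 (v = -3 + (2 + 4*5) = -3 + (2 + 20) = -3 + 22 = 19)
U(-5 + 4*2) + v*14 = (-5 + 4*2) + 19*14 = (-5 + 8) + 266 = 3 + 266 = 269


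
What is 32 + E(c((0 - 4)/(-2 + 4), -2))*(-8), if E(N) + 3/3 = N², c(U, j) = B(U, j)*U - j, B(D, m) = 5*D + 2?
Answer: -2552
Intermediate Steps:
B(D, m) = 2 + 5*D
c(U, j) = -j + U*(2 + 5*U) (c(U, j) = (2 + 5*U)*U - j = U*(2 + 5*U) - j = -j + U*(2 + 5*U))
E(N) = -1 + N²
32 + E(c((0 - 4)/(-2 + 4), -2))*(-8) = 32 + (-1 + (-1*(-2) + ((0 - 4)/(-2 + 4))*(2 + 5*((0 - 4)/(-2 + 4))))²)*(-8) = 32 + (-1 + (2 + (-4/2)*(2 + 5*(-4/2)))²)*(-8) = 32 + (-1 + (2 + (-4*½)*(2 + 5*(-4*½)))²)*(-8) = 32 + (-1 + (2 - 2*(2 + 5*(-2)))²)*(-8) = 32 + (-1 + (2 - 2*(2 - 10))²)*(-8) = 32 + (-1 + (2 - 2*(-8))²)*(-8) = 32 + (-1 + (2 + 16)²)*(-8) = 32 + (-1 + 18²)*(-8) = 32 + (-1 + 324)*(-8) = 32 + 323*(-8) = 32 - 2584 = -2552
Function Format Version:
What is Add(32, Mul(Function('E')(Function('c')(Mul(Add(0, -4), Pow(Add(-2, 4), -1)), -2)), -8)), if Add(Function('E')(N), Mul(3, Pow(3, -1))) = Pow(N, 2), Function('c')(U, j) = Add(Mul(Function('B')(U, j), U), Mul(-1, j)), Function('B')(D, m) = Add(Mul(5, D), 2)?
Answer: -2552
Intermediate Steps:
Function('B')(D, m) = Add(2, Mul(5, D))
Function('c')(U, j) = Add(Mul(-1, j), Mul(U, Add(2, Mul(5, U)))) (Function('c')(U, j) = Add(Mul(Add(2, Mul(5, U)), U), Mul(-1, j)) = Add(Mul(U, Add(2, Mul(5, U))), Mul(-1, j)) = Add(Mul(-1, j), Mul(U, Add(2, Mul(5, U)))))
Function('E')(N) = Add(-1, Pow(N, 2))
Add(32, Mul(Function('E')(Function('c')(Mul(Add(0, -4), Pow(Add(-2, 4), -1)), -2)), -8)) = Add(32, Mul(Add(-1, Pow(Add(Mul(-1, -2), Mul(Mul(Add(0, -4), Pow(Add(-2, 4), -1)), Add(2, Mul(5, Mul(Add(0, -4), Pow(Add(-2, 4), -1)))))), 2)), -8)) = Add(32, Mul(Add(-1, Pow(Add(2, Mul(Mul(-4, Pow(2, -1)), Add(2, Mul(5, Mul(-4, Pow(2, -1)))))), 2)), -8)) = Add(32, Mul(Add(-1, Pow(Add(2, Mul(Mul(-4, Rational(1, 2)), Add(2, Mul(5, Mul(-4, Rational(1, 2)))))), 2)), -8)) = Add(32, Mul(Add(-1, Pow(Add(2, Mul(-2, Add(2, Mul(5, -2)))), 2)), -8)) = Add(32, Mul(Add(-1, Pow(Add(2, Mul(-2, Add(2, -10))), 2)), -8)) = Add(32, Mul(Add(-1, Pow(Add(2, Mul(-2, -8)), 2)), -8)) = Add(32, Mul(Add(-1, Pow(Add(2, 16), 2)), -8)) = Add(32, Mul(Add(-1, Pow(18, 2)), -8)) = Add(32, Mul(Add(-1, 324), -8)) = Add(32, Mul(323, -8)) = Add(32, -2584) = -2552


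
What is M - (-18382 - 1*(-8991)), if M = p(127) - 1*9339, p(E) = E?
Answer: 179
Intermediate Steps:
M = -9212 (M = 127 - 1*9339 = 127 - 9339 = -9212)
M - (-18382 - 1*(-8991)) = -9212 - (-18382 - 1*(-8991)) = -9212 - (-18382 + 8991) = -9212 - 1*(-9391) = -9212 + 9391 = 179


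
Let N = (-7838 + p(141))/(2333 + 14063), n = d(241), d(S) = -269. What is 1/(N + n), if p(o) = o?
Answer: -16396/4418221 ≈ -0.0037110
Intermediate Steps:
n = -269
N = -7697/16396 (N = (-7838 + 141)/(2333 + 14063) = -7697/16396 ≈ -0.46944)
1/(N + n) = 1/(-7697/16396 - 269) = 1/(-4418221/16396) = -16396/4418221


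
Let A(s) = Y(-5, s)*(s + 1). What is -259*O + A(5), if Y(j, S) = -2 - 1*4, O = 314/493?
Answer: -99074/493 ≈ -200.96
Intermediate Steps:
O = 314/493 (O = 314*(1/493) = 314/493 ≈ 0.63692)
Y(j, S) = -6 (Y(j, S) = -2 - 4 = -6)
A(s) = -6 - 6*s (A(s) = -6*(s + 1) = -6*(1 + s) = -6 - 6*s)
-259*O + A(5) = -259*314/493 + (-6 - 6*5) = -81326/493 + (-6 - 30) = -81326/493 - 36 = -99074/493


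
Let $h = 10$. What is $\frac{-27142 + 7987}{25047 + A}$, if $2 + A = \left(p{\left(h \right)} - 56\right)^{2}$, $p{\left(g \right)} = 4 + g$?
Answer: $- \frac{19155}{26809} \approx -0.7145$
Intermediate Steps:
$A = 1762$ ($A = -2 + \left(\left(4 + 10\right) - 56\right)^{2} = -2 + \left(14 - 56\right)^{2} = -2 + \left(-42\right)^{2} = -2 + 1764 = 1762$)
$\frac{-27142 + 7987}{25047 + A} = \frac{-27142 + 7987}{25047 + 1762} = - \frac{19155}{26809}$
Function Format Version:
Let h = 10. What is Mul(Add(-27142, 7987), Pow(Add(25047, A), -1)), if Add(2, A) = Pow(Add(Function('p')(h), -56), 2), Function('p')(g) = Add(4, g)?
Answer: Rational(-19155, 26809) ≈ -0.71450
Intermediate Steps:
A = 1762 (A = Add(-2, Pow(Add(Add(4, 10), -56), 2)) = Add(-2, Pow(Add(14, -56), 2)) = Add(-2, Pow(-42, 2)) = Add(-2, 1764) = 1762)
Mul(Add(-27142, 7987), Pow(Add(25047, A), -1)) = Mul(Add(-27142, 7987), Pow(Add(25047, 1762), -1)) = Mul(-19155, Pow(26809, -1)) = Mul(-19155, Rational(1, 26809)) = Rational(-19155, 26809)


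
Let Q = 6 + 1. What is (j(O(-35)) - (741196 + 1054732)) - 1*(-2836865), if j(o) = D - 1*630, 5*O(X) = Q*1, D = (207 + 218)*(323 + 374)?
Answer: 1336532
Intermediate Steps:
Q = 7
D = 296225 (D = 425*697 = 296225)
O(X) = 7/5 (O(X) = (7*1)/5 = (⅕)*7 = 7/5)
j(o) = 295595 (j(o) = 296225 - 1*630 = 296225 - 630 = 295595)
(j(O(-35)) - (741196 + 1054732)) - 1*(-2836865) = (295595 - (741196 + 1054732)) - 1*(-2836865) = (295595 - 1*1795928) + 2836865 = (295595 - 1795928) + 2836865 = -1500333 + 2836865 = 1336532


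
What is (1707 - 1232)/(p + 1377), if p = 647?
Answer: 475/2024 ≈ 0.23468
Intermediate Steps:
(1707 - 1232)/(p + 1377) = (1707 - 1232)/(647 + 1377) = 475/2024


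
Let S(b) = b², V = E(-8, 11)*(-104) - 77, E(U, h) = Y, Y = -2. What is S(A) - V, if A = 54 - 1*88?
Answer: 1025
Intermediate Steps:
E(U, h) = -2
V = 131 (V = -2*(-104) - 77 = 208 - 77 = 131)
A = -34 (A = 54 - 88 = -34)
S(A) - V = (-34)² - 1*131 = 1156 - 131 = 1025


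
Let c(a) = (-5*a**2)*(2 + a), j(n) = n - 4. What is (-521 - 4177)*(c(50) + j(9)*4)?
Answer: 3053606040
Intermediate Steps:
j(n) = -4 + n
c(a) = -5*a**2*(2 + a)
(-521 - 4177)*(c(50) + j(9)*4) = (-521 - 4177)*(5*50**2*(-2 - 1*50) + (-4 + 9)*4) = -4698*(5*2500*(-2 - 50) + 5*4) = -4698*(5*2500*(-52) + 20) = -4698*(-650000 + 20) = -4698*(-649980) = 3053606040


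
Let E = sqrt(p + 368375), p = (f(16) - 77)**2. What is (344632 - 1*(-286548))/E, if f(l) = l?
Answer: 8305*sqrt(646)/204 ≈ 1034.7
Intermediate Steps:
p = 3721 (p = (16 - 77)**2 = (-61)**2 = 3721)
E = 24*sqrt(646) (E = sqrt(3721 + 368375) = sqrt(372096) = 24*sqrt(646) ≈ 610.00)
(344632 - 1*(-286548))/E = (344632 - 1*(-286548))/((24*sqrt(646))) = (344632 + 286548)*(sqrt(646)/15504) = 631180*(sqrt(646)/15504) = 8305*sqrt(646)/204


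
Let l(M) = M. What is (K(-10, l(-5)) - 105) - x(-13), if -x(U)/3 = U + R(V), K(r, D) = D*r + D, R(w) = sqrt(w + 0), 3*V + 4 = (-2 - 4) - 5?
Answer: -99 + 3*I*sqrt(5) ≈ -99.0 + 6.7082*I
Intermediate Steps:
V = -5 (V = -4/3 + ((-2 - 4) - 5)/3 = -4/3 + (-6 - 5)/3 = -4/3 + (1/3)*(-11) = -4/3 - 11/3 = -5)
R(w) = sqrt(w)
K(r, D) = D + D*r
x(U) = -3*U - 3*I*sqrt(5) (x(U) = -3*(U + sqrt(-5)) = -3*(U + I*sqrt(5)) = -3*U - 3*I*sqrt(5))
(K(-10, l(-5)) - 105) - x(-13) = (-5*(1 - 10) - 105) - (-3*(-13) - 3*I*sqrt(5)) = (-5*(-9) - 105) - (39 - 3*I*sqrt(5)) = (45 - 105) + (-39 + 3*I*sqrt(5)) = -60 + (-39 + 3*I*sqrt(5)) = -99 + 3*I*sqrt(5)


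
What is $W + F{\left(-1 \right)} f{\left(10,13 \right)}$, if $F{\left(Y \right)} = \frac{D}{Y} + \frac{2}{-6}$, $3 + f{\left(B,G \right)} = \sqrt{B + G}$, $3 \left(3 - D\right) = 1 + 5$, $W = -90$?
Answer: $-86 - \frac{4 \sqrt{23}}{3} \approx -92.394$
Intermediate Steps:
$D = 1$ ($D = 3 - \frac{1 + 5}{3} = 3 - 2 = 1$)
$f{\left(B,G \right)} = -3 + \sqrt{B + G}$
$F{\left(Y \right)} = - \frac{1}{3} + \frac{1}{Y}$ ($F{\left(Y \right)} = 1 \frac{1}{Y} + \frac{2}{-6} = \frac{1}{Y} + 2 \left(- \frac{1}{6}\right) = \frac{1}{Y} - \frac{1}{3} = - \frac{1}{3} + \frac{1}{Y}$)
$W + F{\left(-1 \right)} f{\left(10,13 \right)} = -90 + \frac{3 - -1}{3 \left(-1\right)} \left(-3 + \sqrt{10 + 13}\right) = -90 + \frac{1}{3} \left(-1\right) \left(3 + 1\right) \left(-3 + \sqrt{23}\right) = -90 + \frac{1}{3} \left(-1\right) 4 \left(-3 + \sqrt{23}\right) = -90 - \frac{4 \left(-3 + \sqrt{23}\right)}{3} = -90 + \left(4 - \frac{4 \sqrt{23}}{3}\right) = -86 - \frac{4 \sqrt{23}}{3}$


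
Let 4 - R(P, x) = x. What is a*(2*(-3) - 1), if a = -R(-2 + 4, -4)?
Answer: 56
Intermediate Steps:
R(P, x) = 4 - x
a = -8 (a = -(4 - 1*(-4)) = -(4 + 4) = -1*8 = -8)
a*(2*(-3) - 1) = -8*(2*(-3) - 1) = -8*(-6 - 1) = -8*(-7) = 56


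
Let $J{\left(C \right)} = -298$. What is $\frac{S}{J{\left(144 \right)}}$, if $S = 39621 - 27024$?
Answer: $- \frac{12597}{298} \approx -42.272$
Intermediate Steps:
$S = 12597$
$\frac{S}{J{\left(144 \right)}} = \frac{12597}{-298} = 12597 \left(- \frac{1}{298}\right) = - \frac{12597}{298}$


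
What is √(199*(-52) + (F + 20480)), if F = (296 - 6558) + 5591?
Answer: √9461 ≈ 97.268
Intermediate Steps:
F = -671 (F = -6262 + 5591 = -671)
√(199*(-52) + (F + 20480)) = √(199*(-52) + (-671 + 20480)) = √(-10348 + 19809) = √9461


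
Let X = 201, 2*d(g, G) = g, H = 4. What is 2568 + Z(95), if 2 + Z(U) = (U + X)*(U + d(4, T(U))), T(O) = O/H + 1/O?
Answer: 31278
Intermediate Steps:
T(O) = 1/O + O/4 (T(O) = O/4 + 1/O = 1/O + O/4)
d(g, G) = g/2
Z(U) = -2 + (2 + U)*(201 + U) (Z(U) = -2 + (U + 201)*(U + (½)*4) = -2 + (201 + U)*(U + 2) = -2 + (201 + U)*(2 + U) = -2 + (2 + U)*(201 + U))
2568 + Z(95) = 2568 + (400 + 95² + 203*95) = 2568 + (400 + 9025 + 19285) = 2568 + 28710 = 31278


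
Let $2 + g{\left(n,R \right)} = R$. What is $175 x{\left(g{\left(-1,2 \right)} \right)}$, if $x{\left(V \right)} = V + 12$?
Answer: $2100$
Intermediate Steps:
$g{\left(n,R \right)} = -2 + R$
$x{\left(V \right)} = 12 + V$
$175 x{\left(g{\left(-1,2 \right)} \right)} = 175 \left(12 + \left(-2 + 2\right)\right) = 175 \left(12 + 0\right) = 175 \cdot 12 = 2100$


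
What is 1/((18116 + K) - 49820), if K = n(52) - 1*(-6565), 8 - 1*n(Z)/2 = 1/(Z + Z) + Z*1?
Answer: -52/1311805 ≈ -3.9640e-5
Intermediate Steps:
n(Z) = 16 - 1/Z - 2*Z (n(Z) = 16 - 2*(1/(Z + Z) + Z*1) = 16 - 2*(1/(2*Z) + Z) = 16 - 2*(Z + 1/(2*Z)) = 16 + (-1/Z - 2*Z) = 16 - 1/Z - 2*Z)
K = 336803/52 (K = (16 - 1/52 - 2*52) - 1*(-6565) = (16 - 1*1/52 - 104) + 6565 = (16 - 1/52 - 104) + 6565 = -4577/52 + 6565 = 336803/52 ≈ 6477.0)
1/((18116 + K) - 49820) = 1/((18116 + 336803/52) - 49820) = 1/(1278835/52 - 49820) = 1/(-1311805/52) = -52/1311805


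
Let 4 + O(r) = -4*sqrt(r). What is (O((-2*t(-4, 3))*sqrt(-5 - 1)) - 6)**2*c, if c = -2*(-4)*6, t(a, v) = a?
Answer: 192*(5 + 4*(-3)**(1/4)*2**(3/4))**2 ≈ 16820.0 + 27070.0*I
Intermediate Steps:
O(r) = -4 - 4*sqrt(r)
c = 48 (c = 8*6 = 48)
(O((-2*t(-4, 3))*sqrt(-5 - 1)) - 6)**2*c = ((-4 - 4*sqrt(8*sqrt(-5 - 1))) - 6)**2*48 = ((-4 - 4*2*(-6)**(1/4)*sqrt(2)) - 6)**2*48 = ((-4 - 4*2*sqrt(2)*(6**(1/4)*sqrt(I))) - 6)**2*48 = ((-4 - 4*2*2**(3/4)*3**(1/4)*sqrt(I)) - 6)**2*48 = ((-4 - 8*2**(3/4)*3**(1/4)*sqrt(I)) - 6)**2*48 = (-10 - 8*2**(3/4)*3**(1/4)*sqrt(I))**2*48 = 48*(-10 - 8*2**(3/4)*3**(1/4)*sqrt(I))**2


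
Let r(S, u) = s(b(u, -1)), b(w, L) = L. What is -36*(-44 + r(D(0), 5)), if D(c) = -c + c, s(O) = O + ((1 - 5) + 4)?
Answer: 1620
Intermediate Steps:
s(O) = O (s(O) = O + (-4 + 4) = O + 0 = O)
D(c) = 0
r(S, u) = -1
-36*(-44 + r(D(0), 5)) = -36*(-44 - 1) = -36*(-45) = 1620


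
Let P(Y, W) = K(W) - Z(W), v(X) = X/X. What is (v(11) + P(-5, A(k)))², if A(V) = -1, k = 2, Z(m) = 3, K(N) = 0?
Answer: 4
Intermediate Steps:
v(X) = 1
P(Y, W) = -3 (P(Y, W) = 0 - 1*3 = 0 - 3 = -3)
(v(11) + P(-5, A(k)))² = (1 - 3)² = (-2)² = 4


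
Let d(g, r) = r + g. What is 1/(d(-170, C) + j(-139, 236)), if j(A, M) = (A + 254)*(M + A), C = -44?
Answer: 1/10941 ≈ 9.1399e-5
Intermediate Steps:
d(g, r) = g + r
j(A, M) = (254 + A)*(A + M)
1/(d(-170, C) + j(-139, 236)) = 1/((-170 - 44) + ((-139)² + 254*(-139) + 254*236 - 139*236)) = 1/(-214 + (19321 - 35306 + 59944 - 32804)) = 1/(-214 + 11155) = 1/10941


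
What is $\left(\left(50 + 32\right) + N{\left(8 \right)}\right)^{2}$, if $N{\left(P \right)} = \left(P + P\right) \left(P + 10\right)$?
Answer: $136900$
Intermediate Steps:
$N{\left(P \right)} = 2 P \left(10 + P\right)$
$\left(\left(50 + 32\right) + N{\left(8 \right)}\right)^{2} = \left(\left(50 + 32\right) + 2 \cdot 8 \left(10 + 8\right)\right)^{2} = \left(82 + 2 \cdot 8 \cdot 18\right)^{2} = \left(82 + 288\right)^{2} = 370^{2} = 136900$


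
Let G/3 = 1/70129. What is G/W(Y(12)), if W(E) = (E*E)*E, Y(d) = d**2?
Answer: 1/69801357312 ≈ 1.4326e-11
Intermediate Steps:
W(E) = E**3 (W(E) = E**2*E = E**3)
G = 3/70129 ≈ 4.2778e-5
G/W(Y(12)) = 3/(70129*((12**2)**3)) = 3/(70129*(144**3)) = (3/70129)/2985984 = (3/70129)*(1/2985984) = 1/69801357312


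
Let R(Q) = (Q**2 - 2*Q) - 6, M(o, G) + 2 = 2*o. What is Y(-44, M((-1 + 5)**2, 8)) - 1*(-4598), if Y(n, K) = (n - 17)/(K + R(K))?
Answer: 3972611/864 ≈ 4597.9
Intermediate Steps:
M(o, G) = -2 + 2*o
R(Q) = -6 + Q**2 - 2*Q
Y(n, K) = (-17 + n)/(-6 + K**2 - K) (Y(n, K) = (n - 17)/(K + (-6 + K**2 - 2*K)) = (-17 + n)/(-6 + K**2 - K))
Y(-44, M((-1 + 5)**2, 8)) - 1*(-4598) = (17 - 1*(-44))/(6 + (-2 + 2*(-1 + 5)**2) - (-2 + 2*(-1 + 5)**2)**2) - 1*(-4598) = (17 + 44)/(6 + (-2 + 2*4**2) - (-2 + 2*4**2)**2) + 4598 = 61/(6 + (-2 + 2*16) - (-2 + 2*16)**2) + 4598 = 61/(6 + (-2 + 32) - (-2 + 32)**2) + 4598 = 61/(6 + 30 - 1*30**2) + 4598 = 61/(6 + 30 - 1*900) + 4598 = 61/(6 + 30 - 900) + 4598 = 61/(-864) + 4598 = -1/864*61 + 4598 = -61/864 + 4598 = 3972611/864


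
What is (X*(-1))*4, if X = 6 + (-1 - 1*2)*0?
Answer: -24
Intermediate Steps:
X = 6 (X = 6 + (-1 - 2)*0 = 6 - 3*0 = 6 + 0 = 6)
(X*(-1))*4 = (6*(-1))*4 = -6*4 = -24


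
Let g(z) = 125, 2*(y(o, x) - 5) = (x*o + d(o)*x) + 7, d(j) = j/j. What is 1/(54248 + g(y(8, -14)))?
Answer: 1/54373 ≈ 1.8391e-5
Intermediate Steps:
d(j) = 1
y(o, x) = 17/2 + x/2 + o*x/2 (y(o, x) = 5 + ((x*o + 1*x) + 7)/2 = 5 + ((o*x + x) + 7)/2 = 5 + ((x + o*x) + 7)/2 = 5 + (7 + x + o*x)/2 = 5 + (7/2 + x/2 + o*x/2) = 17/2 + x/2 + o*x/2)
1/(54248 + g(y(8, -14))) = 1/(54248 + 125) = 1/54373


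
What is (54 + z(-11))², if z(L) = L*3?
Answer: 441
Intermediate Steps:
z(L) = 3*L
(54 + z(-11))² = (54 + 3*(-11))² = (54 - 33)² = 21² = 441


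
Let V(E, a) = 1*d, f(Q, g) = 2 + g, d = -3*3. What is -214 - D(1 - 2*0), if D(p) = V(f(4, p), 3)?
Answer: -205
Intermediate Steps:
d = -9
V(E, a) = -9 (V(E, a) = 1*(-9) = -9)
D(p) = -9
-214 - D(1 - 2*0) = -214 - 1*(-9) = -214 + 9 = -205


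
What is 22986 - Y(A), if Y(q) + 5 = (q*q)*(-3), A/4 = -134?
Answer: 884879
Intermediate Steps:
A = -536 (A = 4*(-134) = -536)
Y(q) = -5 - 3*q² (Y(q) = -5 + (q*q)*(-3) = -5 + q²*(-3) = -5 - 3*q²)
22986 - Y(A) = 22986 - (-5 - 3*(-536)²) = 22986 - (-5 - 3*287296) = 22986 - (-5 - 861888) = 22986 - 1*(-861893) = 22986 + 861893 = 884879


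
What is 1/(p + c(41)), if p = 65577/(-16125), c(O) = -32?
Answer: -5375/193859 ≈ -0.027726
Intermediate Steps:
p = -21859/5375 (p = 65577*(-1/16125) = -21859/5375 ≈ -4.0668)
1/(p + c(41)) = 1/(-21859/5375 - 32) = 1/(-193859/5375) = -5375/193859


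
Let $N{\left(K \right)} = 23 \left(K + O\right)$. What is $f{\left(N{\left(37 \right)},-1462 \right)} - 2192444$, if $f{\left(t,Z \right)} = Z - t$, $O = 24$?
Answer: $-2195309$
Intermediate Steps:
$N{\left(K \right)} = 552 + 23 K$ ($N{\left(K \right)} = 23 \left(K + 24\right) = 23 \left(24 + K\right) = 552 + 23 K$)
$f{\left(N{\left(37 \right)},-1462 \right)} - 2192444 = \left(-1462 - \left(552 + 23 \cdot 37\right)\right) - 2192444 = \left(-1462 - \left(552 + 851\right)\right) - 2192444 = \left(-1462 - 1403\right) - 2192444 = -2865 - 2192444 = -2195309$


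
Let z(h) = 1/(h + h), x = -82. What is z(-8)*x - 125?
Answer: -959/8 ≈ -119.88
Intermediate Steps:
z(h) = 1/(2*h)
z(-8)*x - 125 = ((½)/(-8))*(-82) - 125 = ((½)*(-⅛))*(-82) - 125 = -1/16*(-82) - 125 = 41/8 - 125 = -959/8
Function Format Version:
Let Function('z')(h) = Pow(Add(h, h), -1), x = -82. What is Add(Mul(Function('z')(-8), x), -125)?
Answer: Rational(-959, 8) ≈ -119.88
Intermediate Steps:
Function('z')(h) = Mul(Rational(1, 2), Pow(h, -1)) (Function('z')(h) = Pow(Mul(2, h), -1) = Mul(Rational(1, 2), Pow(h, -1)))
Add(Mul(Function('z')(-8), x), -125) = Add(Mul(Mul(Rational(1, 2), Pow(-8, -1)), -82), -125) = Add(Mul(Mul(Rational(1, 2), Rational(-1, 8)), -82), -125) = Add(Mul(Rational(-1, 16), -82), -125) = Add(Rational(41, 8), -125) = Rational(-959, 8)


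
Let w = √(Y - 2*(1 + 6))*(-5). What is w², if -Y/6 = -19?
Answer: 2500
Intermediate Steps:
Y = 114 (Y = -6*(-19) = 114)
w = -50 (w = √(114 - 2*(1 + 6))*(-5) = √(114 - 2*7)*(-5) = √(114 - 14)*(-5) = √100*(-5) = 10*(-5) = -50)
w² = (-50)² = 2500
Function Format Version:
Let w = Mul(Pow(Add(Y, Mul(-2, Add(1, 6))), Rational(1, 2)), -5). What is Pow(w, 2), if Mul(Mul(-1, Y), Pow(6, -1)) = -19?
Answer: 2500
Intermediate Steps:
Y = 114 (Y = Mul(-6, -19) = 114)
w = -50 (w = Mul(Pow(Add(114, Mul(-2, Add(1, 6))), Rational(1, 2)), -5) = Mul(Pow(Add(114, Mul(-2, 7)), Rational(1, 2)), -5) = Mul(Pow(Add(114, -14), Rational(1, 2)), -5) = Mul(Pow(100, Rational(1, 2)), -5) = Mul(10, -5) = -50)
Pow(w, 2) = Pow(-50, 2) = 2500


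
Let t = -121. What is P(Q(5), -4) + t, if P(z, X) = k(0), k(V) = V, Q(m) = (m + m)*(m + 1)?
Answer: -121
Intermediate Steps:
Q(m) = 2*m*(1 + m) (Q(m) = (2*m)*(1 + m) = 2*m*(1 + m))
P(z, X) = 0
P(Q(5), -4) + t = 0 - 121 = -121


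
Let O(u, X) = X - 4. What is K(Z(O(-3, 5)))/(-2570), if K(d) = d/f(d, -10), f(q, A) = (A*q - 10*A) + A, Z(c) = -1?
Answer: 1/257000 ≈ 3.8911e-6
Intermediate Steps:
O(u, X) = -4 + X
f(q, A) = -9*A + A*q (f(q, A) = (-10*A + A*q) + A = -9*A + A*q)
K(d) = d/(90 - 10*d) (K(d) = d/((-10*(-9 + d))) = d/(90 - 10*d))
K(Z(O(-3, 5)))/(-2570) = ((1/10)*(-1)/(9 - 1*(-1)))/(-2570) = ((1/10)*(-1)/(9 + 1))*(-1/2570) = ((1/10)*(-1)/10)*(-1/2570) = ((1/10)*(-1)*(1/10))*(-1/2570) = -1/100*(-1/2570) = 1/257000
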